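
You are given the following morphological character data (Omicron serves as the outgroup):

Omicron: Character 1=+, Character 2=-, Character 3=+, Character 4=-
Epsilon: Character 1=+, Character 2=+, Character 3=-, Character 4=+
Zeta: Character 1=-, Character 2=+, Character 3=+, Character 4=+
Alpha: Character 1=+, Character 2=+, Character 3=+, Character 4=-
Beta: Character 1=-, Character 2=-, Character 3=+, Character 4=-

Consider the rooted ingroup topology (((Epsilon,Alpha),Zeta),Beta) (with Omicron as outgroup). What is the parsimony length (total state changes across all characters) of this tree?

6

Map each character onto (((Epsilon,Alpha),Zeta),Beta) (rooted by Omicron) and count the minimum state changes it requires (Fitch parsimony):
Character 1: 2; Character 2: 1; Character 3: 1; Character 4: 2.
Total tree length = 6.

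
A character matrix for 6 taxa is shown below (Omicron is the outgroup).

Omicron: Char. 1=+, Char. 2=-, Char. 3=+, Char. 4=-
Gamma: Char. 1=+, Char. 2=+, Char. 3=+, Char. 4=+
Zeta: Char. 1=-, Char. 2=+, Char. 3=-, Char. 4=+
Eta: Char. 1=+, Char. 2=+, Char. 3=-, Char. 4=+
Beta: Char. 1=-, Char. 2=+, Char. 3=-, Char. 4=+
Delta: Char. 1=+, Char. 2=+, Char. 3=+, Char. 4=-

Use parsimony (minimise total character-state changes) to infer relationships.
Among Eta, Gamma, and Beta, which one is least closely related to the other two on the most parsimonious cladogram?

Gamma

Character polarity is set by the outgroup: the derived state is whichever differs from the outgroup's state, so for Char. 1, Char. 3 the derived state is '-', and for the remaining characters it is '+'.
Char. 1: derived state '-' in Beta and Zeta only — synapomorphy for {Beta, Zeta}.
Char. 2 (derived state '+') is shared by all ingroup taxa — unites the whole ingroup.
Char. 3: derived state '-' in Beta, Eta, and Zeta only — synapomorphy for {Beta, Eta, Zeta}.
Char. 4 (derived state '+') is shared by Beta, Eta, Gamma, and Zeta — a synapomorphy uniting that clade.
Most parsimonious ingroup topology: ((Gamma,((Zeta,Beta),Eta)),Delta).
Eta and Beta share a more recent common ancestor with each other than either does with Gamma, so Gamma is the least closely related of the three.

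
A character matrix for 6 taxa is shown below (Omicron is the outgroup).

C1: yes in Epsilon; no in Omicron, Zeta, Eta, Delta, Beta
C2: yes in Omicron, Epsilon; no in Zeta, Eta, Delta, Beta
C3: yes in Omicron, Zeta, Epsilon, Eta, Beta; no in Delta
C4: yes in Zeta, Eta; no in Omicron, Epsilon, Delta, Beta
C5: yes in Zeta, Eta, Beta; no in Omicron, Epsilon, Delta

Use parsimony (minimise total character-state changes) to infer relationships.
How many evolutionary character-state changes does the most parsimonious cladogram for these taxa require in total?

Character polarity is set by the outgroup: the derived state is whichever differs from the outgroup's state, so for C2, C3 the derived state is 'no', and for the remaining characters it is 'yes'.
C1 (derived state 'yes') is unique to Epsilon (autapomorphy; uninformative for grouping).
Only Beta, Delta, Eta, and Zeta show the derived state 'no' for C2, supporting them as a clade.
C3 (derived state 'no') is unique to Delta (autapomorphy; uninformative for grouping).
C4 (derived state 'yes') is shared by Eta and Zeta — a synapomorphy uniting that clade.
C5: derived state 'yes' in Beta, Eta, and Zeta only — synapomorphy for {Beta, Eta, Zeta}.
Most parsimonious ingroup topology: ((((Zeta,Eta),Beta),Delta),Epsilon).
Changes per character on this tree: C1: 1; C2: 1; C3: 1; C4: 1; C5: 1.
Total = 5.

5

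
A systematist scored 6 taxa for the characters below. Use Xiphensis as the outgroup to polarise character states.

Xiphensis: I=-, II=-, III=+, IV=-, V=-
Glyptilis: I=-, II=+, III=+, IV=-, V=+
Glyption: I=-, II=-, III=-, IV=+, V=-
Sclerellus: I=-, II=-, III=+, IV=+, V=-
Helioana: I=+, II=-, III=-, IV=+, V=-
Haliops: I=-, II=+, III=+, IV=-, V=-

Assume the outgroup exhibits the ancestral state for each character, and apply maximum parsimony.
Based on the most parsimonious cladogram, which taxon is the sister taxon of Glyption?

Helioana

Character polarity is set by the outgroup: the derived state is whichever differs from the outgroup's state, so for III the derived state is '-', and for the remaining characters it is '+'.
I (derived state '+') is unique to Helioana (autapomorphy; uninformative for grouping).
II: derived state '+' in Glyptilis and Haliops only — synapomorphy for {Glyptilis, Haliops}.
Only Glyption and Helioana show the derived state '-' for III, supporting them as a clade.
Only Glyption, Helioana, and Sclerellus show the derived state '+' for IV, supporting them as a clade.
V (derived state '+') is unique to Glyptilis (autapomorphy; uninformative for grouping).
Most parsimonious ingroup topology: ((Glyptilis,Haliops),((Glyption,Helioana),Sclerellus)).
Glyption and Helioana form a cherry on this tree, so they are sister taxa.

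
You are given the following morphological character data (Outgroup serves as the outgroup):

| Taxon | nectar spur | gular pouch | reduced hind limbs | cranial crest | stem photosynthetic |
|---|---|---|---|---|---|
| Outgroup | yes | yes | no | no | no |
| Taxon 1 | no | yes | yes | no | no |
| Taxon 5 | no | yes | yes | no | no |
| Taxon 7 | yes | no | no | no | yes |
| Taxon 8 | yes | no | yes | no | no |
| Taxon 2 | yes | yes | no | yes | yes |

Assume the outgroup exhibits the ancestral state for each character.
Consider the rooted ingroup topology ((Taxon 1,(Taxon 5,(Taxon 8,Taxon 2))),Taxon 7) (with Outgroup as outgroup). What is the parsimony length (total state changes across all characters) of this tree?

Map each character onto ((Taxon 1,(Taxon 5,(Taxon 8,Taxon 2))),Taxon 7) (rooted by Outgroup) and count the minimum state changes it requires (Fitch parsimony):
nectar spur: 2; gular pouch: 2; reduced hind limbs: 2; cranial crest: 1; stem photosynthetic: 2.
Total tree length = 9.

9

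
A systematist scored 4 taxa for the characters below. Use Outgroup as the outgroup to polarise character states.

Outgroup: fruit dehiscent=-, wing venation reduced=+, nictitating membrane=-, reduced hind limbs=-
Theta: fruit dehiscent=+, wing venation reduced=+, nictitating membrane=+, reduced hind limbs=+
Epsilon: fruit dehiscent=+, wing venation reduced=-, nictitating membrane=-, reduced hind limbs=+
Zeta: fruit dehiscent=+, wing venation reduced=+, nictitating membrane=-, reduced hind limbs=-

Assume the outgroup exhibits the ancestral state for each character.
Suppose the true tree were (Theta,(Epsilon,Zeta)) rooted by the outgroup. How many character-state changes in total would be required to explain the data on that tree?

Map each character onto (Theta,(Epsilon,Zeta)) (rooted by Outgroup) and count the minimum state changes it requires (Fitch parsimony):
fruit dehiscent: 1; wing venation reduced: 1; nictitating membrane: 1; reduced hind limbs: 2.
Total tree length = 5.

5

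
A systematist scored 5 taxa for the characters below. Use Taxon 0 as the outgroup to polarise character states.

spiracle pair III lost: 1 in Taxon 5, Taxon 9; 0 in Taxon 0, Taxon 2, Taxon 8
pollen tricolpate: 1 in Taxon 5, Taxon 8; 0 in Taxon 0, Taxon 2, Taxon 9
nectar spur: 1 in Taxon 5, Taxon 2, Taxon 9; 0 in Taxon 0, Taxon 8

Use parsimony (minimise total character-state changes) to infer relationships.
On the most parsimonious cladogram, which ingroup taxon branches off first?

Taxon 8

The outgroup has state '0' for every character, so '1' is the derived state throughout.
Only Taxon 5 and Taxon 9 show the derived state '1' for spiracle pair III lost, supporting them as a clade.
pollen tricolpate groups Taxon 5 and Taxon 8, which is incompatible with the clades supported by the remaining characters; treating it as convergent (homoplasy) costs fewer steps than any alternative tree.
Only Taxon 2, Taxon 5, and Taxon 9 show the derived state '1' for nectar spur, supporting them as a clade.
Most parsimonious ingroup topology: (((Taxon 5,Taxon 9),Taxon 2),Taxon 8).
Taxon 8 is sister to the clade containing all other ingroup taxa, so it is the earliest-diverging (most basal) ingroup lineage.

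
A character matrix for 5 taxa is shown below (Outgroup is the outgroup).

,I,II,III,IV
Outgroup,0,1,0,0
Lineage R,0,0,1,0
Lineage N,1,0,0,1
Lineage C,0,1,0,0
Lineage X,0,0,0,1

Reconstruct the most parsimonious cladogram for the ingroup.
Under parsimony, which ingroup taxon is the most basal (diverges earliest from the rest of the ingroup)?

Lineage C

Character polarity is set by the outgroup: the derived state is whichever differs from the outgroup's state, so for II the derived state is '0', and for the remaining characters it is '1'.
I: derived state '1' in Lineage N only — an autapomorphy, so it tells us nothing about relationships among taxa.
II (derived state '0') is shared by Lineage N, Lineage R, and Lineage X — a synapomorphy uniting that clade.
III: derived state '1' in Lineage R only — an autapomorphy, so it tells us nothing about relationships among taxa.
IV (derived state '1') is shared by Lineage N and Lineage X — a synapomorphy uniting that clade.
Most parsimonious ingroup topology: ((Lineage R,(Lineage N,Lineage X)),Lineage C).
Lineage C is sister to the clade containing all other ingroup taxa, so it is the earliest-diverging (most basal) ingroup lineage.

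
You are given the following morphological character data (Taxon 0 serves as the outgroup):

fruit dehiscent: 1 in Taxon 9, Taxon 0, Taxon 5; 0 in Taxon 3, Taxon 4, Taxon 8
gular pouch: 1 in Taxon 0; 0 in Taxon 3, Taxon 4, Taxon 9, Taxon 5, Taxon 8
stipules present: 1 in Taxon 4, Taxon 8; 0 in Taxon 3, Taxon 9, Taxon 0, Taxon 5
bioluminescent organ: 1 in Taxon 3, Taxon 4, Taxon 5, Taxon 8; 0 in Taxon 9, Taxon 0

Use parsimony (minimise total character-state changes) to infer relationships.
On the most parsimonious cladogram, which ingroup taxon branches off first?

Taxon 9

Character polarity is set by the outgroup: the derived state is whichever differs from the outgroup's state, so for fruit dehiscent, gular pouch the derived state is '0', and for the remaining characters it is '1'.
fruit dehiscent: derived state '0' in Taxon 3, Taxon 4, and Taxon 8 only — synapomorphy for {Taxon 3, Taxon 4, Taxon 8}.
All ingroup taxa share the derived state '0' for gular pouch; it defines the ingroup but does not resolve relationships within it.
stipules present (derived state '1') is shared by Taxon 4 and Taxon 8 — a synapomorphy uniting that clade.
bioluminescent organ (derived state '1') is shared by Taxon 3, Taxon 4, Taxon 5, and Taxon 8 — a synapomorphy uniting that clade.
Most parsimonious ingroup topology: ((((Taxon 4,Taxon 8),Taxon 3),Taxon 5),Taxon 9).
Taxon 9 is sister to the clade containing all other ingroup taxa, so it is the earliest-diverging (most basal) ingroup lineage.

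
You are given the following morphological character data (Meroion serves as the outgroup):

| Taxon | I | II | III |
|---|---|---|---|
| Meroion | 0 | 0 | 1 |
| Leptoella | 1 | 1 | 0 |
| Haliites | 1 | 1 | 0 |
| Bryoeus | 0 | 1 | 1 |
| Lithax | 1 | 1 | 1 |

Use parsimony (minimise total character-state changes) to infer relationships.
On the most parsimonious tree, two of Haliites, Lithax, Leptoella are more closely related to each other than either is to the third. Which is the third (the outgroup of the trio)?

Character polarity is set by the outgroup: the derived state is whichever differs from the outgroup's state, so for III the derived state is '0', and for the remaining characters it is '1'.
I: derived state '1' in Haliites, Leptoella, and Lithax only — synapomorphy for {Haliites, Leptoella, Lithax}.
II (derived state '1') is shared by all ingroup taxa — unites the whole ingroup.
Only Haliites and Leptoella show the derived state '0' for III, supporting them as a clade.
Most parsimonious ingroup topology: (((Leptoella,Haliites),Lithax),Bryoeus).
Leptoella and Haliites share a more recent common ancestor with each other than either does with Lithax, so Lithax is the least closely related of the three.

Lithax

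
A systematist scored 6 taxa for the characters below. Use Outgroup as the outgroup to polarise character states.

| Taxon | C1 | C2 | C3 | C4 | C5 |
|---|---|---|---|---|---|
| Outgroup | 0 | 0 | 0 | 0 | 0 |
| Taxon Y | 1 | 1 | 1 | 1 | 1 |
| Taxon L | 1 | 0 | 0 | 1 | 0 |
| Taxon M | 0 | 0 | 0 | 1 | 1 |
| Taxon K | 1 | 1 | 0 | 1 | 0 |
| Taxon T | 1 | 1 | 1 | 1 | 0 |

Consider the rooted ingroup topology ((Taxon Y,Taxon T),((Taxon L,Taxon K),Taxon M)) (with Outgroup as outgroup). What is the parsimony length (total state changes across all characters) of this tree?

8

Map each character onto ((Taxon Y,Taxon T),((Taxon L,Taxon K),Taxon M)) (rooted by Outgroup) and count the minimum state changes it requires (Fitch parsimony):
C1: 2; C2: 2; C3: 1; C4: 1; C5: 2.
Total tree length = 8.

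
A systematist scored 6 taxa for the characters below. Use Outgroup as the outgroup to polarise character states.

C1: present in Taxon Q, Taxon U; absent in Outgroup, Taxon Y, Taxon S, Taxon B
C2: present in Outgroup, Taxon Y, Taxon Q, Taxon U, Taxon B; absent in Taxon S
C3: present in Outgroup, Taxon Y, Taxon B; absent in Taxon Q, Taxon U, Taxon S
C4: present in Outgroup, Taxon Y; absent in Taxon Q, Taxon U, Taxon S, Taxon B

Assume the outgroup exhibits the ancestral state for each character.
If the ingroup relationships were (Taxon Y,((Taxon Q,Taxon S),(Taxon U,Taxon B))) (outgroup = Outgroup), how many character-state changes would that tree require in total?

6

Map each character onto (Taxon Y,((Taxon Q,Taxon S),(Taxon U,Taxon B))) (rooted by Outgroup) and count the minimum state changes it requires (Fitch parsimony):
C1: 2; C2: 1; C3: 2; C4: 1.
Total tree length = 6.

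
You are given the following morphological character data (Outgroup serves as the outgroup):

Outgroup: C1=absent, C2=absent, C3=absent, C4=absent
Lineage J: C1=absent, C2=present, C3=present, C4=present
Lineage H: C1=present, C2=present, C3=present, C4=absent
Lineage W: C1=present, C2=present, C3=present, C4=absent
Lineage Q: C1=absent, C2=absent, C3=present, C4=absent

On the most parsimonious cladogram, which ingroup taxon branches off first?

The outgroup has state 'absent' for every character, so 'present' is the derived state throughout.
Only Lineage H and Lineage W show the derived state 'present' for C1, supporting them as a clade.
C2: derived state 'present' in Lineage H, Lineage J, and Lineage W only — synapomorphy for {Lineage H, Lineage J, Lineage W}.
All ingroup taxa share the derived state 'present' for C3; it defines the ingroup but does not resolve relationships within it.
C4: derived state 'present' in Lineage J only — an autapomorphy, so it tells us nothing about relationships among taxa.
Most parsimonious ingroup topology: ((Lineage J,(Lineage H,Lineage W)),Lineage Q).
Lineage Q is sister to the clade containing all other ingroup taxa, so it is the earliest-diverging (most basal) ingroup lineage.

Lineage Q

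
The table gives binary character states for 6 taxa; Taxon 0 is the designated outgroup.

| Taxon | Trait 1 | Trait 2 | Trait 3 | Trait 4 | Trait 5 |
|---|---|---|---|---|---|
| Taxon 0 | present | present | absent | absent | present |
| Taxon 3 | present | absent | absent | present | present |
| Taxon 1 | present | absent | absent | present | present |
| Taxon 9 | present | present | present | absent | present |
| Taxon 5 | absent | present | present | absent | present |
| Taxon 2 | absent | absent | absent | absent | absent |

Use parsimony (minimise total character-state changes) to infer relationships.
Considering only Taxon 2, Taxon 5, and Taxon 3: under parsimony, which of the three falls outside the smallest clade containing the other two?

Character polarity is set by the outgroup: the derived state is whichever differs from the outgroup's state, so for Trait 1, Trait 2, Trait 5 the derived state is 'absent', and for the remaining characters it is 'present'.
Trait 1 (state 'absent') occurs in Taxon 2 and Taxon 5 but conflicts with the nesting implied by the other characters — most parsimoniously interpreted as homoplasy.
Only Taxon 1, Taxon 2, and Taxon 3 show the derived state 'absent' for Trait 2, supporting them as a clade.
Trait 3 (derived state 'present') is shared by Taxon 5 and Taxon 9 — a synapomorphy uniting that clade.
Trait 4: derived state 'present' in Taxon 1 and Taxon 3 only — synapomorphy for {Taxon 1, Taxon 3}.
Trait 5: derived state 'absent' in Taxon 2 only — an autapomorphy, so it tells us nothing about relationships among taxa.
Most parsimonious ingroup topology: (((Taxon 3,Taxon 1),Taxon 2),(Taxon 9,Taxon 5)).
Taxon 3 and Taxon 2 share a more recent common ancestor with each other than either does with Taxon 5, so Taxon 5 is the least closely related of the three.

Taxon 5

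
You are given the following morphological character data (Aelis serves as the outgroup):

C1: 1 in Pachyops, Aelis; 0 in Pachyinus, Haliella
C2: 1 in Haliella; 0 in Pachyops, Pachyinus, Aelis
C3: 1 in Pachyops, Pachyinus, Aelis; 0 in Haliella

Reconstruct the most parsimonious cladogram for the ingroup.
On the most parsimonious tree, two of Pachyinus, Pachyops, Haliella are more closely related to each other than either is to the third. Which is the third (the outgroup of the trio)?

Pachyops

Character polarity is set by the outgroup: the derived state is whichever differs from the outgroup's state, so for C1, C3 the derived state is '0', and for the remaining characters it is '1'.
Only Haliella and Pachyinus show the derived state '0' for C1, supporting them as a clade.
C2 (derived state '1') is unique to Haliella (autapomorphy; uninformative for grouping).
C3 (derived state '0') is unique to Haliella (autapomorphy; uninformative for grouping).
Most parsimonious ingroup topology: (Pachyops,(Pachyinus,Haliella)).
Pachyinus and Haliella share a more recent common ancestor with each other than either does with Pachyops, so Pachyops is the least closely related of the three.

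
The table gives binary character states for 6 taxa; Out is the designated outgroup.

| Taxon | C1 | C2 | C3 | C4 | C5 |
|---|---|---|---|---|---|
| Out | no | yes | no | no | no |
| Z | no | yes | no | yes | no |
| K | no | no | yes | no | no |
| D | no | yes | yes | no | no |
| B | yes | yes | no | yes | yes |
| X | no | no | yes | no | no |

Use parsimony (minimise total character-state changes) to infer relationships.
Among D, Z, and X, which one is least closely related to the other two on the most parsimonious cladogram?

Character polarity is set by the outgroup: the derived state is whichever differs from the outgroup's state, so for C2 the derived state is 'no', and for the remaining characters it is 'yes'.
C1 (derived state 'yes') is unique to B (autapomorphy; uninformative for grouping).
Only K and X show the derived state 'no' for C2, supporting them as a clade.
C3: derived state 'yes' in D, K, and X only — synapomorphy for {D, K, X}.
C4 (derived state 'yes') is shared by B and Z — a synapomorphy uniting that clade.
C5: derived state 'yes' in B only — an autapomorphy, so it tells us nothing about relationships among taxa.
Most parsimonious ingroup topology: ((Z,B),((K,X),D)).
X and D share a more recent common ancestor with each other than either does with Z, so Z is the least closely related of the three.

Z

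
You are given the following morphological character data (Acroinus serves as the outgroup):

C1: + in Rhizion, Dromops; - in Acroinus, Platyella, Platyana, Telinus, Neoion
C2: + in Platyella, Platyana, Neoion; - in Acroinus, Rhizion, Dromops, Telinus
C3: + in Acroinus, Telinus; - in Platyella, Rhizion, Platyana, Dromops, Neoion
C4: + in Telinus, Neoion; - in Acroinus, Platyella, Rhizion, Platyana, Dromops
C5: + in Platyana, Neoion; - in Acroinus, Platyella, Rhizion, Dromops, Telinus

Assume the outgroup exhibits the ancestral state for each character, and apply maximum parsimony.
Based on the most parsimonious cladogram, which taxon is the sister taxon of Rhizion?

Character polarity is set by the outgroup: the derived state is whichever differs from the outgroup's state, so for C3 the derived state is '-', and for the remaining characters it is '+'.
Only Dromops and Rhizion show the derived state '+' for C1, supporting them as a clade.
C2: derived state '+' in Neoion, Platyana, and Platyella only — synapomorphy for {Neoion, Platyana, Platyella}.
Only Dromops, Neoion, Platyana, Platyella, and Rhizion show the derived state '-' for C3, supporting them as a clade.
C4 groups Neoion and Telinus, which is incompatible with the clades supported by the remaining characters; treating it as convergent (homoplasy) costs fewer steps than any alternative tree.
C5 (derived state '+') is shared by Neoion and Platyana — a synapomorphy uniting that clade.
Most parsimonious ingroup topology: (((Platyella,(Platyana,Neoion)),(Rhizion,Dromops)),Telinus).
Rhizion and Dromops form a cherry on this tree, so they are sister taxa.

Dromops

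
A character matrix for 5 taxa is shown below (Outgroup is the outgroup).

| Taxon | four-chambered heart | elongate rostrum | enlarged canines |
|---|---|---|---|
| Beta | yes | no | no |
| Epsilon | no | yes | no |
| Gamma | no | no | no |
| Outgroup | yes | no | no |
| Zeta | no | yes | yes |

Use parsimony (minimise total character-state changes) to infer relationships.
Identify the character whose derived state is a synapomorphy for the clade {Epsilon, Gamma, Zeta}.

four-chambered heart

Character polarity is set by the outgroup: the derived state is whichever differs from the outgroup's state, so for four-chambered heart the derived state is 'no', and for the remaining characters it is 'yes'.
four-chambered heart (derived state 'no') is shared by Epsilon, Gamma, and Zeta — a synapomorphy uniting that clade.
elongate rostrum (derived state 'yes') is shared by Epsilon and Zeta — a synapomorphy uniting that clade.
enlarged canines (derived state 'yes') is unique to Zeta (autapomorphy; uninformative for grouping).
Most parsimonious ingroup topology: (Beta,(Gamma,(Epsilon,Zeta))).
The clade {Epsilon, Gamma, Zeta} is supported by four-chambered heart: its derived state 'no' occurs in exactly those taxa and in no other taxon (including the outgroup).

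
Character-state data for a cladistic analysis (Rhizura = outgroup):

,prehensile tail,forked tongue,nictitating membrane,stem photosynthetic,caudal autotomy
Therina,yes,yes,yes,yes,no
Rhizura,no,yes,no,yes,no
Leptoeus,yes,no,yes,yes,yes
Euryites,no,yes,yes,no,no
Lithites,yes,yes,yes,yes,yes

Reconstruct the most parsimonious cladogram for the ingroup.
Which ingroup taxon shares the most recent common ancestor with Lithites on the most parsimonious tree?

Leptoeus

Character polarity is set by the outgroup: the derived state is whichever differs from the outgroup's state, so for forked tongue, stem photosynthetic the derived state is 'no', and for the remaining characters it is 'yes'.
prehensile tail (derived state 'yes') is shared by Leptoeus, Lithites, and Therina — a synapomorphy uniting that clade.
forked tongue (derived state 'no') is unique to Leptoeus (autapomorphy; uninformative for grouping).
All ingroup taxa share the derived state 'yes' for nictitating membrane; it defines the ingroup but does not resolve relationships within it.
stem photosynthetic (derived state 'no') is unique to Euryites (autapomorphy; uninformative for grouping).
caudal autotomy: derived state 'yes' in Leptoeus and Lithites only — synapomorphy for {Leptoeus, Lithites}.
Most parsimonious ingroup topology: ((Therina,(Leptoeus,Lithites)),Euryites).
Lithites and Leptoeus form a cherry on this tree, so they are sister taxa.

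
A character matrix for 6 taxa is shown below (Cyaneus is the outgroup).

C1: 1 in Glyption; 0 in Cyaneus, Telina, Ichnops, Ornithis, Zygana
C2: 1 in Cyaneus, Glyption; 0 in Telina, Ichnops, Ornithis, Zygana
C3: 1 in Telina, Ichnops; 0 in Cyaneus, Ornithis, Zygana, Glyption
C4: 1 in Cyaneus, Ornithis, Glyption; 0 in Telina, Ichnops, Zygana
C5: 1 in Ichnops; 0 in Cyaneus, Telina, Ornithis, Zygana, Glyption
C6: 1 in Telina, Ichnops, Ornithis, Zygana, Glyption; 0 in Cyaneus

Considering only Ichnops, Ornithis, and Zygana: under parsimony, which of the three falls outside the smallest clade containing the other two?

Character polarity is set by the outgroup: the derived state is whichever differs from the outgroup's state, so for C2, C4 the derived state is '0', and for the remaining characters it is '1'.
C1 (derived state '1') is unique to Glyption (autapomorphy; uninformative for grouping).
Only Ichnops, Ornithis, Telina, and Zygana show the derived state '0' for C2, supporting them as a clade.
C3: derived state '1' in Ichnops and Telina only — synapomorphy for {Ichnops, Telina}.
C4: derived state '0' in Ichnops, Telina, and Zygana only — synapomorphy for {Ichnops, Telina, Zygana}.
C5: derived state '1' in Ichnops only — an autapomorphy, so it tells us nothing about relationships among taxa.
All ingroup taxa share the derived state '1' for C6; it defines the ingroup but does not resolve relationships within it.
Most parsimonious ingroup topology: ((((Telina,Ichnops),Zygana),Ornithis),Glyption).
Ichnops and Zygana share a more recent common ancestor with each other than either does with Ornithis, so Ornithis is the least closely related of the three.

Ornithis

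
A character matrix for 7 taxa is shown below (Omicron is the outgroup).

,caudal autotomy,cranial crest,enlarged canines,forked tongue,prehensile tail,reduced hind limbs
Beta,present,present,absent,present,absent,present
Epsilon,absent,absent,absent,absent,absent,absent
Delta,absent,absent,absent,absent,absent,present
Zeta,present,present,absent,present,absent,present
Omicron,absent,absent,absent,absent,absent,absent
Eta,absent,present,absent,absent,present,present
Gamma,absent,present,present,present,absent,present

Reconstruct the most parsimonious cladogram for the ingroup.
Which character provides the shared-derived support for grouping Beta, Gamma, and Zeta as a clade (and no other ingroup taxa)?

The outgroup has state 'absent' for every character, so 'present' is the derived state throughout.
Only Beta and Zeta show the derived state 'present' for caudal autotomy, supporting them as a clade.
cranial crest (derived state 'present') is shared by Beta, Eta, Gamma, and Zeta — a synapomorphy uniting that clade.
enlarged canines: derived state 'present' in Gamma only — an autapomorphy, so it tells us nothing about relationships among taxa.
forked tongue: derived state 'present' in Beta, Gamma, and Zeta only — synapomorphy for {Beta, Gamma, Zeta}.
prehensile tail (derived state 'present') is unique to Eta (autapomorphy; uninformative for grouping).
reduced hind limbs: derived state 'present' in Beta, Delta, Eta, Gamma, and Zeta only — synapomorphy for {Beta, Delta, Eta, Gamma, Zeta}.
Most parsimonious ingroup topology: ((Delta,(((Zeta,Beta),Gamma),Eta)),Epsilon).
The clade {Beta, Gamma, Zeta} is supported by forked tongue: its derived state 'present' occurs in exactly those taxa and in no other taxon (including the outgroup).

forked tongue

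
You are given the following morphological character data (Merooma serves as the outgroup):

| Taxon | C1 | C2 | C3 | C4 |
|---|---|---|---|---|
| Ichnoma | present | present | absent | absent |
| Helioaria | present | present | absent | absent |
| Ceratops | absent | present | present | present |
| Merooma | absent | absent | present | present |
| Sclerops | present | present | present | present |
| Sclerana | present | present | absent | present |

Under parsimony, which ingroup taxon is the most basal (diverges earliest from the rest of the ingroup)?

Character polarity is set by the outgroup: the derived state is whichever differs from the outgroup's state, so for C3, C4 the derived state is 'absent', and for the remaining characters it is 'present'.
C1 (derived state 'present') is shared by Helioaria, Ichnoma, Sclerana, and Sclerops — a synapomorphy uniting that clade.
All ingroup taxa share the derived state 'present' for C2; it defines the ingroup but does not resolve relationships within it.
C3 (derived state 'absent') is shared by Helioaria, Ichnoma, and Sclerana — a synapomorphy uniting that clade.
C4 (derived state 'absent') is shared by Helioaria and Ichnoma — a synapomorphy uniting that clade.
Most parsimonious ingroup topology: ((Sclerops,(Sclerana,(Helioaria,Ichnoma))),Ceratops).
Ceratops is sister to the clade containing all other ingroup taxa, so it is the earliest-diverging (most basal) ingroup lineage.

Ceratops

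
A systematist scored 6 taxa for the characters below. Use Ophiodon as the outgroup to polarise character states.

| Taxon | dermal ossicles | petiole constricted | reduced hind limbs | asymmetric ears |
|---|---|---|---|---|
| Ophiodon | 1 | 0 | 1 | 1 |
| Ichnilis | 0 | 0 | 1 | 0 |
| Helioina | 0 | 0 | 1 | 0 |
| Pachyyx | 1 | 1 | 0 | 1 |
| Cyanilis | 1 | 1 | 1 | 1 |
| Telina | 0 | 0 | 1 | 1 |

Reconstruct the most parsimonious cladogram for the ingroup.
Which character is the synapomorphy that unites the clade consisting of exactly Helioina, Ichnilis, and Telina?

Character polarity is set by the outgroup: the derived state is whichever differs from the outgroup's state, so for dermal ossicles, reduced hind limbs, asymmetric ears the derived state is '0', and for the remaining characters it is '1'.
dermal ossicles: derived state '0' in Helioina, Ichnilis, and Telina only — synapomorphy for {Helioina, Ichnilis, Telina}.
Only Cyanilis and Pachyyx show the derived state '1' for petiole constricted, supporting them as a clade.
reduced hind limbs (derived state '0') is unique to Pachyyx (autapomorphy; uninformative for grouping).
asymmetric ears (derived state '0') is shared by Helioina and Ichnilis — a synapomorphy uniting that clade.
Most parsimonious ingroup topology: (((Ichnilis,Helioina),Telina),(Pachyyx,Cyanilis)).
The clade {Helioina, Ichnilis, Telina} is supported by dermal ossicles: its derived state '0' occurs in exactly those taxa and in no other taxon (including the outgroup).

dermal ossicles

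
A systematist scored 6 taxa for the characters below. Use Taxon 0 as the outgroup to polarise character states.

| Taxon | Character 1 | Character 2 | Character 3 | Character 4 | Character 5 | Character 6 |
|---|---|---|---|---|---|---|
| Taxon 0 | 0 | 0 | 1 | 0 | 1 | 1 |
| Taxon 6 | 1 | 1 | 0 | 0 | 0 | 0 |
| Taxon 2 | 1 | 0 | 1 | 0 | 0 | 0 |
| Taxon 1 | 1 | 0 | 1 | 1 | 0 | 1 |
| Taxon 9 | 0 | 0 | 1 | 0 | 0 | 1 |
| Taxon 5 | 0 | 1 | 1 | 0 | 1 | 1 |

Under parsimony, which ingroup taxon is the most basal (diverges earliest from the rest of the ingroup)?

Taxon 5

Character polarity is set by the outgroup: the derived state is whichever differs from the outgroup's state, so for Character 3, Character 5, Character 6 the derived state is '0', and for the remaining characters it is '1'.
Character 1 (derived state '1') is shared by Taxon 1, Taxon 2, and Taxon 6 — a synapomorphy uniting that clade.
Character 2 (state '1') occurs in Taxon 5 and Taxon 6 but conflicts with the nesting implied by the other characters — most parsimoniously interpreted as homoplasy.
Character 3 (derived state '0') is unique to Taxon 6 (autapomorphy; uninformative for grouping).
Character 4 (derived state '1') is unique to Taxon 1 (autapomorphy; uninformative for grouping).
Character 5 (derived state '0') is shared by Taxon 1, Taxon 2, Taxon 6, and Taxon 9 — a synapomorphy uniting that clade.
Character 6 (derived state '0') is shared by Taxon 2 and Taxon 6 — a synapomorphy uniting that clade.
Most parsimonious ingroup topology: ((((Taxon 6,Taxon 2),Taxon 1),Taxon 9),Taxon 5).
Taxon 5 is sister to the clade containing all other ingroup taxa, so it is the earliest-diverging (most basal) ingroup lineage.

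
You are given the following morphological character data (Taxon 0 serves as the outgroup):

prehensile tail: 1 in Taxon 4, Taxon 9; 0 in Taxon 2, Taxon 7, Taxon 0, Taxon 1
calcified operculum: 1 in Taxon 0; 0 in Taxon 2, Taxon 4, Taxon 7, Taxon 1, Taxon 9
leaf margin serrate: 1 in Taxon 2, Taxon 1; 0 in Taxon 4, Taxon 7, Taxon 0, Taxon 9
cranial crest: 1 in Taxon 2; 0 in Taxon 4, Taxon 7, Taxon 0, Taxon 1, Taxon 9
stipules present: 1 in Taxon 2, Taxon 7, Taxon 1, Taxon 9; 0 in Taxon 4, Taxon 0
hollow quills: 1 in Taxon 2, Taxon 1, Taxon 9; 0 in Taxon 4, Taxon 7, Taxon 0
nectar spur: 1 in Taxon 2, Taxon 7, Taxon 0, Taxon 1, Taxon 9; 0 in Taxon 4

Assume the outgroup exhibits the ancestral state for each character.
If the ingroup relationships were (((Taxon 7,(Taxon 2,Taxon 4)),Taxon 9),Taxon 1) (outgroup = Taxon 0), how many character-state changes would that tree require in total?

Map each character onto (((Taxon 7,(Taxon 2,Taxon 4)),Taxon 9),Taxon 1) (rooted by Taxon 0) and count the minimum state changes it requires (Fitch parsimony):
prehensile tail: 2; calcified operculum: 1; leaf margin serrate: 2; cranial crest: 1; stipules present: 2; hollow quills: 3; nectar spur: 1.
Total tree length = 12.

12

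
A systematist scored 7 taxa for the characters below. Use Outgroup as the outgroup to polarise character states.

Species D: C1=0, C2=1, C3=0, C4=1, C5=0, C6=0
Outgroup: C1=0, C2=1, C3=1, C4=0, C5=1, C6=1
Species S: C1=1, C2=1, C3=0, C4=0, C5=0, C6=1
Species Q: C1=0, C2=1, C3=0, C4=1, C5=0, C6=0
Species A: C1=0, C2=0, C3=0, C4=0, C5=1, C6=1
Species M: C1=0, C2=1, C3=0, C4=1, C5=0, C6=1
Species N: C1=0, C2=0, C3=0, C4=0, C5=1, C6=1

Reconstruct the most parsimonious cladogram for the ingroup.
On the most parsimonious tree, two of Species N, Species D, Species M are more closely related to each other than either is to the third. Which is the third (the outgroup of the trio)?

Species N

Character polarity is set by the outgroup: the derived state is whichever differs from the outgroup's state, so for C2, C3, C5, C6 the derived state is '0', and for the remaining characters it is '1'.
C1: derived state '1' in Species S only — an autapomorphy, so it tells us nothing about relationships among taxa.
C2 (derived state '0') is shared by Species A and Species N — a synapomorphy uniting that clade.
C3 (derived state '0') is shared by all ingroup taxa — unites the whole ingroup.
C4 (derived state '1') is shared by Species D, Species M, and Species Q — a synapomorphy uniting that clade.
C5 (derived state '0') is shared by Species D, Species M, Species Q, and Species S — a synapomorphy uniting that clade.
Only Species D and Species Q show the derived state '0' for C6, supporting them as a clade.
Most parsimonious ingroup topology: ((((Species Q,Species D),Species M),Species S),(Species N,Species A)).
Species M and Species D share a more recent common ancestor with each other than either does with Species N, so Species N is the least closely related of the three.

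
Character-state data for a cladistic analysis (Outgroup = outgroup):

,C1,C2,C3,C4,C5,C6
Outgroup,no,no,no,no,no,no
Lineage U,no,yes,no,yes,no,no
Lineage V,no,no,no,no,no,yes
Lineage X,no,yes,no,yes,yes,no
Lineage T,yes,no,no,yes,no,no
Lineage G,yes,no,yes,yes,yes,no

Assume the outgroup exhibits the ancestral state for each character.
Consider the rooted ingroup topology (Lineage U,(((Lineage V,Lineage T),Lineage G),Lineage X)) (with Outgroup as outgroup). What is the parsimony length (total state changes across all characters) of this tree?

10

Map each character onto (Lineage U,(((Lineage V,Lineage T),Lineage G),Lineage X)) (rooted by Outgroup) and count the minimum state changes it requires (Fitch parsimony):
C1: 2; C2: 2; C3: 1; C4: 2; C5: 2; C6: 1.
Total tree length = 10.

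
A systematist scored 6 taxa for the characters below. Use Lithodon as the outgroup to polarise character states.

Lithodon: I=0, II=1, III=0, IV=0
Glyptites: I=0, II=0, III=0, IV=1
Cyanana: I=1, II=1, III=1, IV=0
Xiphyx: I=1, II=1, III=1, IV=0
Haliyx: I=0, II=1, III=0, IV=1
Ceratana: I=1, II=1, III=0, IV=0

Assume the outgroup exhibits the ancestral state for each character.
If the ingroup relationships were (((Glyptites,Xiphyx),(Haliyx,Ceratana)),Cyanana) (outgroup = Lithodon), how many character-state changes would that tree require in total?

8

Map each character onto (((Glyptites,Xiphyx),(Haliyx,Ceratana)),Cyanana) (rooted by Lithodon) and count the minimum state changes it requires (Fitch parsimony):
I: 3; II: 1; III: 2; IV: 2.
Total tree length = 8.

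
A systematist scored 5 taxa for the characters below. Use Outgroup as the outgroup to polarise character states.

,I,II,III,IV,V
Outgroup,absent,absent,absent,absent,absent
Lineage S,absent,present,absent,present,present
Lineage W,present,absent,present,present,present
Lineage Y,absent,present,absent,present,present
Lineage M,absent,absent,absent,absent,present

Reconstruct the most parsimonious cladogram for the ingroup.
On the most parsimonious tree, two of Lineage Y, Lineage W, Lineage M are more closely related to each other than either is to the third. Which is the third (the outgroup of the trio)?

The outgroup has state 'absent' for every character, so 'present' is the derived state throughout.
I (derived state 'present') is unique to Lineage W (autapomorphy; uninformative for grouping).
Only Lineage S and Lineage Y show the derived state 'present' for II, supporting them as a clade.
III: derived state 'present' in Lineage W only — an autapomorphy, so it tells us nothing about relationships among taxa.
IV: derived state 'present' in Lineage S, Lineage W, and Lineage Y only — synapomorphy for {Lineage S, Lineage W, Lineage Y}.
V (derived state 'present') is shared by all ingroup taxa — unites the whole ingroup.
Most parsimonious ingroup topology: (((Lineage S,Lineage Y),Lineage W),Lineage M).
Lineage Y and Lineage W share a more recent common ancestor with each other than either does with Lineage M, so Lineage M is the least closely related of the three.

Lineage M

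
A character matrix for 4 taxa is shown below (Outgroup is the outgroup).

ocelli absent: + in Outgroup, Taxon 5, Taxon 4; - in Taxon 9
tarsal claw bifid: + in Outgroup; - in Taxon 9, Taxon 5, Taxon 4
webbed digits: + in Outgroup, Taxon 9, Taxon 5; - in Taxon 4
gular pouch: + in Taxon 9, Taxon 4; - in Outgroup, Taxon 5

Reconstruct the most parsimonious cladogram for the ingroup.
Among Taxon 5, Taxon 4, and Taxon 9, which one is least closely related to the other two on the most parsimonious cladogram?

Character polarity is set by the outgroup: the derived state is whichever differs from the outgroup's state, so for ocelli absent, tarsal claw bifid, webbed digits the derived state is '-', and for the remaining characters it is '+'.
ocelli absent (derived state '-') is unique to Taxon 9 (autapomorphy; uninformative for grouping).
All ingroup taxa share the derived state '-' for tarsal claw bifid; it defines the ingroup but does not resolve relationships within it.
webbed digits (derived state '-') is unique to Taxon 4 (autapomorphy; uninformative for grouping).
Only Taxon 4 and Taxon 9 show the derived state '+' for gular pouch, supporting them as a clade.
Most parsimonious ingroup topology: ((Taxon 9,Taxon 4),Taxon 5).
Taxon 4 and Taxon 9 share a more recent common ancestor with each other than either does with Taxon 5, so Taxon 5 is the least closely related of the three.

Taxon 5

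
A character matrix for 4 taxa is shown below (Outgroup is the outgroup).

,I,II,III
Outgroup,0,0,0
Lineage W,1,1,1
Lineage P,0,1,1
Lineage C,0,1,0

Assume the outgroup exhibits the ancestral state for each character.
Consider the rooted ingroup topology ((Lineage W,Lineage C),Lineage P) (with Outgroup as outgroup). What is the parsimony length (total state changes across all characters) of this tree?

4

Map each character onto ((Lineage W,Lineage C),Lineage P) (rooted by Outgroup) and count the minimum state changes it requires (Fitch parsimony):
I: 1; II: 1; III: 2.
Total tree length = 4.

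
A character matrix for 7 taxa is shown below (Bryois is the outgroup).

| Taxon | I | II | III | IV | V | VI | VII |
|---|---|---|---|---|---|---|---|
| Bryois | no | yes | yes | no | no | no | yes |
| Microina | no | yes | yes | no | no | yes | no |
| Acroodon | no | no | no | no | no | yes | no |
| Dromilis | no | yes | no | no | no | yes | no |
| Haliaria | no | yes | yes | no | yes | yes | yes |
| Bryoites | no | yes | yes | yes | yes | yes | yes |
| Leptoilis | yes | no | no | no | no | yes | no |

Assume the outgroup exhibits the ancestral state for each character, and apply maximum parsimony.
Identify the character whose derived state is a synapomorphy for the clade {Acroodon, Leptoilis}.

II

Character polarity is set by the outgroup: the derived state is whichever differs from the outgroup's state, so for II, III, VII the derived state is 'no', and for the remaining characters it is 'yes'.
I (derived state 'yes') is unique to Leptoilis (autapomorphy; uninformative for grouping).
II: derived state 'no' in Acroodon and Leptoilis only — synapomorphy for {Acroodon, Leptoilis}.
III: derived state 'no' in Acroodon, Dromilis, and Leptoilis only — synapomorphy for {Acroodon, Dromilis, Leptoilis}.
IV: derived state 'yes' in Bryoites only — an autapomorphy, so it tells us nothing about relationships among taxa.
V (derived state 'yes') is shared by Bryoites and Haliaria — a synapomorphy uniting that clade.
All ingroup taxa share the derived state 'yes' for VI; it defines the ingroup but does not resolve relationships within it.
Only Acroodon, Dromilis, Leptoilis, and Microina show the derived state 'no' for VII, supporting them as a clade.
Most parsimonious ingroup topology: ((Microina,((Acroodon,Leptoilis),Dromilis)),(Haliaria,Bryoites)).
The clade {Acroodon, Leptoilis} is supported by II: its derived state 'no' occurs in exactly those taxa and in no other taxon (including the outgroup).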